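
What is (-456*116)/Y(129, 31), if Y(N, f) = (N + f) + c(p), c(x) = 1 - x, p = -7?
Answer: -2204/7 ≈ -314.86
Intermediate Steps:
Y(N, f) = 8 + N + f (Y(N, f) = (N + f) + (1 - 1*(-7)) = (N + f) + (1 + 7) = (N + f) + 8 = 8 + N + f)
(-456*116)/Y(129, 31) = (-456*116)/(8 + 129 + 31) = -52896/168 = -52896*1/168 = -2204/7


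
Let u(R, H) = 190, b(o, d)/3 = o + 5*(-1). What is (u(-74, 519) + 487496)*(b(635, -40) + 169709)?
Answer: 83686429914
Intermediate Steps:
b(o, d) = -15 + 3*o (b(o, d) = 3*(o + 5*(-1)) = 3*(o - 5) = 3*(-5 + o) = -15 + 3*o)
(u(-74, 519) + 487496)*(b(635, -40) + 169709) = (190 + 487496)*((-15 + 3*635) + 169709) = 487686*((-15 + 1905) + 169709) = 487686*(1890 + 169709) = 487686*171599 = 83686429914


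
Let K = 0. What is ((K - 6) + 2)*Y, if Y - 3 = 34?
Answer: -148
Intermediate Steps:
Y = 37 (Y = 3 + 34 = 37)
((K - 6) + 2)*Y = ((0 - 6) + 2)*37 = (-6 + 2)*37 = -4*37 = -148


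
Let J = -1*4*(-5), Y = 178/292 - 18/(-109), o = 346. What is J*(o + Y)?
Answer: 55185730/7957 ≈ 6935.5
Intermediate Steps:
Y = 12329/15914 (Y = 178*(1/292) - 18*(-1/109) = 89/146 + 18/109 = 12329/15914 ≈ 0.77473)
J = 20 (J = -4*(-5) = 20)
J*(o + Y) = 20*(346 + 12329/15914) = 20*(5518573/15914) = 55185730/7957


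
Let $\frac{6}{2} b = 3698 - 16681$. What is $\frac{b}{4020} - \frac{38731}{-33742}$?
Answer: $\frac{14511737}{203464260} \approx 0.071323$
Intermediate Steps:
$b = - \frac{12983}{3}$ ($b = \frac{3698 - 16681}{3} = \frac{1}{3} \left(-12983\right) = - \frac{12983}{3} \approx -4327.7$)
$\frac{b}{4020} - \frac{38731}{-33742} = - \frac{12983}{3 \cdot 4020} - \frac{38731}{-33742} = \left(- \frac{12983}{3}\right) \frac{1}{4020} - - \frac{38731}{33742} = - \frac{12983}{12060} + \frac{38731}{33742} = \frac{14511737}{203464260}$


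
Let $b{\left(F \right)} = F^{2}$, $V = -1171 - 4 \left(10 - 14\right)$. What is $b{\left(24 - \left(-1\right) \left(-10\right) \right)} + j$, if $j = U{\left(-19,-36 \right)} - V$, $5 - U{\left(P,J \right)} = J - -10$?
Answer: $1382$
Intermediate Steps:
$U{\left(P,J \right)} = -5 - J$ ($U{\left(P,J \right)} = 5 - \left(J - -10\right) = 5 - \left(J + 10\right) = 5 - \left(10 + J\right) = -5 - J$)
$V = -1155$ ($V = -1171 - 4 \left(-4\right) = -1171 - -16 = -1171 + 16 = -1155$)
$j = 1186$ ($j = \left(-5 - -36\right) - -1155 = \left(-5 + 36\right) + 1155 = 31 + 1155 = 1186$)
$b{\left(24 - \left(-1\right) \left(-10\right) \right)} + j = \left(24 - \left(-1\right) \left(-10\right)\right)^{2} + 1186 = \left(24 - 10\right)^{2} + 1186 = 14^{2} + 1186 = 196 + 1186 = 1382$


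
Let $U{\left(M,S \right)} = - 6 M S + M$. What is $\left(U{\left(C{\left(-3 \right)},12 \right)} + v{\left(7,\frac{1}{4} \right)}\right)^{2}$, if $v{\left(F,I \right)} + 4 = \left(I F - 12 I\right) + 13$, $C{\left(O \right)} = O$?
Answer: $\frac{779689}{16} \approx 48731.0$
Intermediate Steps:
$U{\left(M,S \right)} = M - 6 M S$ ($U{\left(M,S \right)} = - 6 M S + M = M - 6 M S$)
$v{\left(F,I \right)} = 9 - 12 I + F I$ ($v{\left(F,I \right)} = -4 + \left(\left(I F - 12 I\right) + 13\right) = -4 + \left(\left(F I - 12 I\right) + 13\right) = -4 + \left(\left(- 12 I + F I\right) + 13\right) = -4 + \left(13 - 12 I + F I\right) = 9 - 12 I + F I$)
$\left(U{\left(C{\left(-3 \right)},12 \right)} + v{\left(7,\frac{1}{4} \right)}\right)^{2} = \left(- 3 \left(1 - 72\right) + \left(9 - \frac{12}{4} + \frac{7}{4}\right)\right)^{2} = \left(- 3 \left(1 - 72\right) + \left(9 - 3 + 7 \cdot \frac{1}{4}\right)\right)^{2} = \left(\left(-3\right) \left(-71\right) + \left(9 - 3 + \frac{7}{4}\right)\right)^{2} = \left(213 + \frac{31}{4}\right)^{2} = \left(\frac{883}{4}\right)^{2} = \frac{779689}{16}$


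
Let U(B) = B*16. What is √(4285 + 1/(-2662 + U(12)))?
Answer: √26142354030/2470 ≈ 65.460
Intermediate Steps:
U(B) = 16*B
√(4285 + 1/(-2662 + U(12))) = √(4285 + 1/(-2662 + 16*12)) = √(4285 + 1/(-2662 + 192)) = √(4285 + 1/(-2470)) = √(4285 - 1/2470) = √(10583949/2470) = √26142354030/2470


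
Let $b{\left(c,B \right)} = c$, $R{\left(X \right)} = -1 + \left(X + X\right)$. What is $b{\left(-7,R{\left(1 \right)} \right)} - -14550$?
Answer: $14543$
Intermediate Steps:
$R{\left(X \right)} = -1 + 2 X$
$b{\left(-7,R{\left(1 \right)} \right)} - -14550 = -7 - -14550 = -7 + 14550 = 14543$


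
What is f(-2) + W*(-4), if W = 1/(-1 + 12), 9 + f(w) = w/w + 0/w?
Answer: -92/11 ≈ -8.3636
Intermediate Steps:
f(w) = -8 (f(w) = -9 + (w/w + 0/w) = -9 + (1 + 0) = -9 + 1 = -8)
W = 1/11 ≈ 0.090909
f(-2) + W*(-4) = -8 + (1/11)*(-4) = -8 - 4/11 = -92/11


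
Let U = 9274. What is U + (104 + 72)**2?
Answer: 40250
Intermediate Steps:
U + (104 + 72)**2 = 9274 + (104 + 72)**2 = 9274 + 176**2 = 9274 + 30976 = 40250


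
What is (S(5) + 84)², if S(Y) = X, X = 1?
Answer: 7225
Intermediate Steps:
S(Y) = 1
(S(5) + 84)² = (1 + 84)² = 85² = 7225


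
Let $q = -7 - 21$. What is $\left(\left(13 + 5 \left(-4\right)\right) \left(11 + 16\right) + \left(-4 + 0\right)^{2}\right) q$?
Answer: $4844$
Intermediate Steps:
$q = -28$ ($q = -7 - 21 = -28$)
$\left(\left(13 + 5 \left(-4\right)\right) \left(11 + 16\right) + \left(-4 + 0\right)^{2}\right) q = \left(\left(13 + 5 \left(-4\right)\right) \left(11 + 16\right) + \left(-4 + 0\right)^{2}\right) \left(-28\right) = \left(\left(13 - 20\right) 27 + \left(-4\right)^{2}\right) \left(-28\right) = \left(\left(-7\right) 27 + 16\right) \left(-28\right) = \left(-189 + 16\right) \left(-28\right) = \left(-173\right) \left(-28\right) = 4844$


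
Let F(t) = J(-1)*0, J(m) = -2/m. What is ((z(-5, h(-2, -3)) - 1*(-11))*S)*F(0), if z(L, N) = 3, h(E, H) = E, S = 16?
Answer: 0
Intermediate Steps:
F(t) = 0 (F(t) = -2/(-1)*0 = -2*(-1)*0 = 2*0 = 0)
((z(-5, h(-2, -3)) - 1*(-11))*S)*F(0) = ((3 - 1*(-11))*16)*0 = ((3 + 11)*16)*0 = (14*16)*0 = 224*0 = 0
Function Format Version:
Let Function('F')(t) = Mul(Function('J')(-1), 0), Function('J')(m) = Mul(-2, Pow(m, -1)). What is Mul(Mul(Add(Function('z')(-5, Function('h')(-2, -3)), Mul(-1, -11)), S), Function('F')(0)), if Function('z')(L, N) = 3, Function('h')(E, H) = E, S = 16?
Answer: 0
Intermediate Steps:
Function('F')(t) = 0 (Function('F')(t) = Mul(Mul(-2, Pow(-1, -1)), 0) = Mul(Mul(-2, -1), 0) = Mul(2, 0) = 0)
Mul(Mul(Add(Function('z')(-5, Function('h')(-2, -3)), Mul(-1, -11)), S), Function('F')(0)) = Mul(Mul(Add(3, Mul(-1, -11)), 16), 0) = Mul(Mul(Add(3, 11), 16), 0) = Mul(Mul(14, 16), 0) = Mul(224, 0) = 0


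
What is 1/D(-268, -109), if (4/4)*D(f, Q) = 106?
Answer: 1/106 ≈ 0.0094340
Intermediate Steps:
D(f, Q) = 106
1/D(-268, -109) = 1/106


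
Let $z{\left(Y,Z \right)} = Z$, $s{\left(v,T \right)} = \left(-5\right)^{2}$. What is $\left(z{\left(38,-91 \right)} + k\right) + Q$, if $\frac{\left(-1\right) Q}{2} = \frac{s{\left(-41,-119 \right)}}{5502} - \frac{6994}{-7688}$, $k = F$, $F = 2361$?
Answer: $\frac{11992779643}{5287422} \approx 2268.2$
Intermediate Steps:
$s{\left(v,T \right)} = 25$
$k = 2361$
$Q = - \frac{9668297}{5287422}$ ($Q = - 2 \left(\frac{25}{5502} - \frac{6994}{-7688}\right) = - 2 \left(25 \cdot \frac{1}{5502} - - \frac{3497}{3844}\right) = - 2 \left(\frac{25}{5502} + \frac{3497}{3844}\right) = \left(-2\right) \frac{9668297}{10574844} = - \frac{9668297}{5287422} \approx -1.8285$)
$\left(z{\left(38,-91 \right)} + k\right) + Q = \left(-91 + 2361\right) - \frac{9668297}{5287422} = 2270 - \frac{9668297}{5287422} = \frac{11992779643}{5287422}$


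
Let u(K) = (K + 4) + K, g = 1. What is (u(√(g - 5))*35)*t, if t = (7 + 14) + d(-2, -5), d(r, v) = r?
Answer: 2660 + 2660*I ≈ 2660.0 + 2660.0*I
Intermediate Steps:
u(K) = 4 + 2*K (u(K) = (4 + K) + K = 4 + 2*K)
t = 19 (t = (7 + 14) - 2 = 21 - 2 = 19)
(u(√(g - 5))*35)*t = ((4 + 2*√(1 - 5))*35)*19 = ((4 + 2*√(-4))*35)*19 = ((4 + 2*(2*I))*35)*19 = ((4 + 4*I)*35)*19 = (140 + 140*I)*19 = 2660 + 2660*I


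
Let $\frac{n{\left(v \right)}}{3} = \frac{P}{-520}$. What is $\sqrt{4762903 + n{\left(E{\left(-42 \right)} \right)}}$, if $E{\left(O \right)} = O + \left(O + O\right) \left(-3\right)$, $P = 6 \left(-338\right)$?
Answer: $\frac{\sqrt{476291470}}{10} \approx 2182.4$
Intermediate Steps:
$P = -2028$
$E{\left(O \right)} = - 5 O$ ($E{\left(O \right)} = O + 2 O \left(-3\right) = O - 6 O = - 5 O$)
$n{\left(v \right)} = \frac{117}{10}$ ($n{\left(v \right)} = 3 \left(- \frac{2028}{-520}\right) = 3 \left(\left(-2028\right) \left(- \frac{1}{520}\right)\right) = 3 \cdot \frac{39}{10} = \frac{117}{10}$)
$\sqrt{4762903 + n{\left(E{\left(-42 \right)} \right)}} = \sqrt{4762903 + \frac{117}{10}} = \sqrt{\frac{47629147}{10}} = \frac{\sqrt{476291470}}{10}$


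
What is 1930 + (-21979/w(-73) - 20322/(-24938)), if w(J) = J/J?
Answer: -249980820/12469 ≈ -20048.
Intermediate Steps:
w(J) = 1
1930 + (-21979/w(-73) - 20322/(-24938)) = 1930 + (-21979/1 - 20322/(-24938)) = 1930 + (-21979*1 - 20322*(-1/24938)) = 1930 + (-21979 + 10161/12469) = 1930 - 274045990/12469 = -249980820/12469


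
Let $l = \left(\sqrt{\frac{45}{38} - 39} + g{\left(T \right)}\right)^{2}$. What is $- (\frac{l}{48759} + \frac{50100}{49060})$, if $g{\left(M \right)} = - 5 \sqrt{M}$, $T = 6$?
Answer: $- \frac{1550608783}{1515007142} + \frac{10 i \sqrt{9101}}{308807} \approx -1.0235 + 0.0030893 i$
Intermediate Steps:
$l = \left(- 5 \sqrt{6} + \frac{i \sqrt{54606}}{38}\right)^{2}$ ($l = \left(\sqrt{\frac{45}{38} - 39} - 5 \sqrt{6}\right)^{2} = \left(\sqrt{- \frac{1437}{38}} - 5 \sqrt{6}\right)^{2} = \left(\frac{i \sqrt{54606}}{38} - 5 \sqrt{6}\right)^{2} = \left(- 5 \sqrt{6} + \frac{i \sqrt{54606}}{38}\right)^{2} \approx 112.18 - 150.63 i$)
$- (\frac{l}{48759} + \frac{50100}{49060}) = - (\frac{\frac{4263}{38} - \frac{30 i \sqrt{9101}}{19}}{48759} + \frac{50100}{49060}) = - (\left(\frac{4263}{38} - \frac{30 i \sqrt{9101}}{19}\right) \frac{1}{48759} + 50100 \cdot \frac{1}{49060}) = - (\left(\frac{1421}{617614} - \frac{10 i \sqrt{9101}}{308807}\right) + \frac{2505}{2453}) = - (\frac{1550608783}{1515007142} - \frac{10 i \sqrt{9101}}{308807}) = - \frac{1550608783}{1515007142} + \frac{10 i \sqrt{9101}}{308807}$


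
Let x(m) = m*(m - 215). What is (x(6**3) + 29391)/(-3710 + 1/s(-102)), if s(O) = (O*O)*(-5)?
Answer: -1540156140/192994201 ≈ -7.9803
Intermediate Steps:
s(O) = -5*O**2 (s(O) = O**2*(-5) = -5*O**2)
x(m) = m*(-215 + m)
(x(6**3) + 29391)/(-3710 + 1/s(-102)) = (6**3*(-215 + 6**3) + 29391)/(-3710 + 1/(-5*(-102)**2)) = (216*(-215 + 216) + 29391)/(-3710 + 1/(-5*10404)) = (216*1 + 29391)/(-3710 + 1/(-52020)) = (216 + 29391)/(-3710 - 1/52020) = 29607/(-192994201/52020) = 29607*(-52020/192994201) = -1540156140/192994201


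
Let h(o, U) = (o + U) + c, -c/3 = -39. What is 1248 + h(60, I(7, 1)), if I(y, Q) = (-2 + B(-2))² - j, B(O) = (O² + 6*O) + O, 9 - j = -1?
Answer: 1559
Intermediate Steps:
j = 10 (j = 9 - 1*(-1) = 9 + 1 = 10)
c = 117 (c = -3*(-39) = 117)
B(O) = O² + 7*O
I(y, Q) = 134 (I(y, Q) = (-2 - 2*(7 - 2))² - 1*10 = (-2 - 2*5)² - 10 = (-2 - 10)² - 10 = (-12)² - 10 = 144 - 10 = 134)
h(o, U) = 117 + U + o (h(o, U) = (o + U) + 117 = (U + o) + 117 = 117 + U + o)
1248 + h(60, I(7, 1)) = 1248 + (117 + 134 + 60) = 1248 + 311 = 1559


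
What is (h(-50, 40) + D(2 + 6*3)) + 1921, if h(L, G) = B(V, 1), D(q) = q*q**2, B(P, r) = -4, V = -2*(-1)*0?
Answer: 9917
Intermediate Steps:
V = 0 (V = 2*0 = 0)
D(q) = q**3
h(L, G) = -4
(h(-50, 40) + D(2 + 6*3)) + 1921 = (-4 + (2 + 6*3)**3) + 1921 = (-4 + (2 + 18)**3) + 1921 = (-4 + 20**3) + 1921 = (-4 + 8000) + 1921 = 7996 + 1921 = 9917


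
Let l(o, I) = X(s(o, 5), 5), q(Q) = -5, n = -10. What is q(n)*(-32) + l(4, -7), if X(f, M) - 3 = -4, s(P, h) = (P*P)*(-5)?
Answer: 159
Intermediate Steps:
s(P, h) = -5*P² (s(P, h) = P²*(-5) = -5*P²)
X(f, M) = -1 (X(f, M) = 3 - 4 = -1)
l(o, I) = -1
q(n)*(-32) + l(4, -7) = -5*(-32) - 1 = 160 - 1 = 159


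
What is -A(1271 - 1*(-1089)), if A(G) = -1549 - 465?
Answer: 2014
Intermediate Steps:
A(G) = -2014
-A(1271 - 1*(-1089)) = -1*(-2014) = 2014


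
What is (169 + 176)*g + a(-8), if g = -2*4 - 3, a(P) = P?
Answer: -3803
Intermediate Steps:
g = -11 (g = -8 - 3 = -11)
(169 + 176)*g + a(-8) = (169 + 176)*(-11) - 8 = 345*(-11) - 8 = -3795 - 8 = -3803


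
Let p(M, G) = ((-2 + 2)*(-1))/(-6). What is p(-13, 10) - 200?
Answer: -200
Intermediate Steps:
p(M, G) = 0 (p(M, G) = (0*(-1))*(-⅙) = 0*(-⅙) = 0)
p(-13, 10) - 200 = 0 - 200 = -200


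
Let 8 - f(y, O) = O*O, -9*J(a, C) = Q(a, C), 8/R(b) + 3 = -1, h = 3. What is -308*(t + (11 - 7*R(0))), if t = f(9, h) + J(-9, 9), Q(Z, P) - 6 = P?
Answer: -20636/3 ≈ -6878.7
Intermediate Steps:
Q(Z, P) = 6 + P
R(b) = -2 (R(b) = 8/(-3 - 1) = 8/(-4) = 8*(-1/4) = -2)
J(a, C) = -2/3 - C/9 (J(a, C) = -(6 + C)/9 = -2/3 - C/9)
f(y, O) = 8 - O**2 (f(y, O) = 8 - O*O = 8 - O**2)
t = -8/3 (t = (8 - 1*3**2) + (-2/3 - 1/9*9) = (8 - 1*9) + (-2/3 - 1) = (8 - 9) - 5/3 = -1 - 5/3 = -8/3 ≈ -2.6667)
-308*(t + (11 - 7*R(0))) = -308*(-8/3 + (11 - 7*(-2))) = -308*(-8/3 + (11 + 14)) = -308*(-8/3 + 25) = -308*67/3 = -20636/3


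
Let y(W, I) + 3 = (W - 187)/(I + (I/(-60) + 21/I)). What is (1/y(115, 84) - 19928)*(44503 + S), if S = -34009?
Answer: -446904707370/2137 ≈ -2.0913e+8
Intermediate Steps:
y(W, I) = -3 + (-187 + W)/(21/I + 59*I/60) (y(W, I) = -3 + (W - 187)/(I + (I/(-60) + 21/I)) = -3 + (-187 + W)/(I + (I*(-1/60) + 21/I)) = -3 + (-187 + W)/(I + (-I/60 + 21/I)) = -3 + (-187 + W)/(I + (21/I - I/60)) = -3 + (-187 + W)/(21/I + 59*I/60))
(1/y(115, 84) - 19928)*(44503 + S) = (1/(3*(-1260 - 3740*84 - 59*84² + 20*84*115)/(1260 + 59*84²)) - 19928)*(44503 - 34009) = (1/(3*(-1260 - 314160 - 59*7056 + 193200)/(1260 + 59*7056)) - 19928)*10494 = (1/(3*(-1260 - 314160 - 416304 + 193200)/(1260 + 416304)) - 19928)*10494 = (1/(3*(-538524)/417564) - 19928)*10494 = (1/(3*(1/417564)*(-538524)) - 19928)*10494 = (1/(-6411/1657) - 19928)*10494 = (-1657/6411 - 19928)*10494 = -127760065/6411*10494 = -446904707370/2137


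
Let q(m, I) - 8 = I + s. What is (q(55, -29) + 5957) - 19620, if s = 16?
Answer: -13668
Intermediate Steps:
q(m, I) = 24 + I (q(m, I) = 8 + (I + 16) = 8 + (16 + I) = 24 + I)
(q(55, -29) + 5957) - 19620 = ((24 - 29) + 5957) - 19620 = (-5 + 5957) - 19620 = 5952 - 19620 = -13668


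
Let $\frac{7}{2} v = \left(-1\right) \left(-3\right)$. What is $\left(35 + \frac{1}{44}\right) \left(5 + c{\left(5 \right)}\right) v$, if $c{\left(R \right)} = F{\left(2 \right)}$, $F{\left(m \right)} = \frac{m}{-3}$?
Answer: $\frac{20033}{154} \approx 130.08$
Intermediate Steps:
$F{\left(m \right)} = - \frac{m}{3}$ ($F{\left(m \right)} = m \left(- \frac{1}{3}\right) = - \frac{m}{3}$)
$c{\left(R \right)} = - \frac{2}{3}$ ($c{\left(R \right)} = \left(- \frac{1}{3}\right) 2 = - \frac{2}{3}$)
$v = \frac{6}{7}$ ($v = \frac{2 \left(\left(-1\right) \left(-3\right)\right)}{7} = \frac{2}{7} \cdot 3 = \frac{6}{7} \approx 0.85714$)
$\left(35 + \frac{1}{44}\right) \left(5 + c{\left(5 \right)}\right) v = \left(35 + \frac{1}{44}\right) \left(5 - \frac{2}{3}\right) \frac{6}{7} = \left(35 + \frac{1}{44}\right) \frac{13}{3} \cdot \frac{6}{7} = \frac{1541}{44} \cdot \frac{26}{7} = \frac{20033}{154}$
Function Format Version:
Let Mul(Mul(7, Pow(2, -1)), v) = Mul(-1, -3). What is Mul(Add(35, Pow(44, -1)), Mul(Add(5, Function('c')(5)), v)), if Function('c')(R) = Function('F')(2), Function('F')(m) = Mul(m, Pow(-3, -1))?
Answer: Rational(20033, 154) ≈ 130.08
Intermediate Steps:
Function('F')(m) = Mul(Rational(-1, 3), m) (Function('F')(m) = Mul(m, Rational(-1, 3)) = Mul(Rational(-1, 3), m))
Function('c')(R) = Rational(-2, 3) (Function('c')(R) = Mul(Rational(-1, 3), 2) = Rational(-2, 3))
v = Rational(6, 7) (v = Mul(Rational(2, 7), Mul(-1, -3)) = Mul(Rational(2, 7), 3) = Rational(6, 7) ≈ 0.85714)
Mul(Add(35, Pow(44, -1)), Mul(Add(5, Function('c')(5)), v)) = Mul(Add(35, Pow(44, -1)), Mul(Add(5, Rational(-2, 3)), Rational(6, 7))) = Mul(Add(35, Rational(1, 44)), Mul(Rational(13, 3), Rational(6, 7))) = Mul(Rational(1541, 44), Rational(26, 7)) = Rational(20033, 154)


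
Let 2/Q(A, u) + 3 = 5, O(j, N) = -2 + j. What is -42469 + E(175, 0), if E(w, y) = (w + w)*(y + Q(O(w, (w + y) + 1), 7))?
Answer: -42119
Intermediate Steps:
Q(A, u) = 1 (Q(A, u) = 2/(-3 + 5) = 2/2 = 2*(½) = 1)
E(w, y) = 2*w*(1 + y) (E(w, y) = (w + w)*(y + 1) = (2*w)*(1 + y) = 2*w*(1 + y))
-42469 + E(175, 0) = -42469 + 2*175*(1 + 0) = -42469 + 2*175*1 = -42469 + 350 = -42119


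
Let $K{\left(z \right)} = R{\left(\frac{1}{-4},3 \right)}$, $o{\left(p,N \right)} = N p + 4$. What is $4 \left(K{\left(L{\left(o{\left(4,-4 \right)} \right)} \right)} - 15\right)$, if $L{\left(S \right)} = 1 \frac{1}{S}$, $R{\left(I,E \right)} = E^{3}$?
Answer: $48$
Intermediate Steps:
$o{\left(p,N \right)} = 4 + N p$
$L{\left(S \right)} = \frac{1}{S}$
$K{\left(z \right)} = 27$ ($K{\left(z \right)} = 3^{3} = 27$)
$4 \left(K{\left(L{\left(o{\left(4,-4 \right)} \right)} \right)} - 15\right) = 4 \left(27 - 15\right) = 4 \cdot 12 = 48$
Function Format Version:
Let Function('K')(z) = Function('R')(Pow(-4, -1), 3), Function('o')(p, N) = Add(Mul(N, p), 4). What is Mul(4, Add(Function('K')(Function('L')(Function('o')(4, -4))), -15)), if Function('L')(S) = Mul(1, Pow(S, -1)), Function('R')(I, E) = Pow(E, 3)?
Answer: 48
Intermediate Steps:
Function('o')(p, N) = Add(4, Mul(N, p))
Function('L')(S) = Pow(S, -1)
Function('K')(z) = 27 (Function('K')(z) = Pow(3, 3) = 27)
Mul(4, Add(Function('K')(Function('L')(Function('o')(4, -4))), -15)) = Mul(4, Add(27, -15)) = Mul(4, 12) = 48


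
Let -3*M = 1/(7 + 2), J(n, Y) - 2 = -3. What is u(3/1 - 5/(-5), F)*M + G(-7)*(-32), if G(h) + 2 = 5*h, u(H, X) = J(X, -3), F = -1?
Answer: 31969/27 ≈ 1184.0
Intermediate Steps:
J(n, Y) = -1 (J(n, Y) = 2 - 3 = -1)
M = -1/27 (M = -1/(3*(7 + 2)) = -⅓/9 = -⅓*⅑ = -1/27 ≈ -0.037037)
u(H, X) = -1
G(h) = -2 + 5*h
u(3/1 - 5/(-5), F)*M + G(-7)*(-32) = -1*(-1/27) + (-2 + 5*(-7))*(-32) = 1/27 + (-2 - 35)*(-32) = 1/27 - 37*(-32) = 1/27 + 1184 = 31969/27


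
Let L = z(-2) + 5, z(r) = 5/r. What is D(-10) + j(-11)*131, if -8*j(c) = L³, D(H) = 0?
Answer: -16375/64 ≈ -255.86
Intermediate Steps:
L = 5/2 (L = 5/(-2) + 5 = 5*(-½) + 5 = -5/2 + 5 = 5/2 ≈ 2.5000)
j(c) = -125/64 (j(c) = -(5/2)³/8 = -⅛*125/8 = -125/64)
D(-10) + j(-11)*131 = 0 - 125/64*131 = 0 - 16375/64 = -16375/64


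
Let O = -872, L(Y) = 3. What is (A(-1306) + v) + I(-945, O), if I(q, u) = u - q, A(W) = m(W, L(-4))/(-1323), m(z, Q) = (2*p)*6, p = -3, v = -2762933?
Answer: -406140416/147 ≈ -2.7629e+6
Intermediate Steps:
m(z, Q) = -36 (m(z, Q) = (2*(-3))*6 = -6*6 = -36)
A(W) = 4/147 (A(W) = -36/(-1323) = -36*(-1/1323) = 4/147)
(A(-1306) + v) + I(-945, O) = (4/147 - 2762933) + (-872 - 1*(-945)) = -406151147/147 + (-872 + 945) = -406151147/147 + 73 = -406140416/147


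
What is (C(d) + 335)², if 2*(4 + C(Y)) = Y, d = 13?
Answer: 455625/4 ≈ 1.1391e+5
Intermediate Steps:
C(Y) = -4 + Y/2
(C(d) + 335)² = ((-4 + (½)*13) + 335)² = ((-4 + 13/2) + 335)² = (5/2 + 335)² = (675/2)² = 455625/4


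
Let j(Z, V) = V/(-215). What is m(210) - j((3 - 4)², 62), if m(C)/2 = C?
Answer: 90362/215 ≈ 420.29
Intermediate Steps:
m(C) = 2*C
j(Z, V) = -V/215 (j(Z, V) = V*(-1/215) = -V/215)
m(210) - j((3 - 4)², 62) = 2*210 - (-1)*62/215 = 420 - 1*(-62/215) = 420 + 62/215 = 90362/215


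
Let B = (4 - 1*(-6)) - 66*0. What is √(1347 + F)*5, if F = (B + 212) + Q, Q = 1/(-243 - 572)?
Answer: √1042168210/163 ≈ 198.05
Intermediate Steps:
Q = -1/815 (Q = 1/(-815) = -1/815 ≈ -0.0012270)
B = 10 (B = (4 + 6) - 11*0 = 10 + 0 = 10)
F = 180929/815 (F = (10 + 212) - 1/815 = 222 - 1/815 = 180929/815 ≈ 222.00)
√(1347 + F)*5 = √(1347 + 180929/815)*5 = √(1278734/815)*5 = (√1042168210/815)*5 = √1042168210/163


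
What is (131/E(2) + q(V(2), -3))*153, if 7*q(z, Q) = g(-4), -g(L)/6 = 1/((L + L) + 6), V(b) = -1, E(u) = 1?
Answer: 140760/7 ≈ 20109.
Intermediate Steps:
g(L) = -6/(6 + 2*L) (g(L) = -6/((L + L) + 6) = -6/(2*L + 6) = -6/(6 + 2*L))
q(z, Q) = 3/7 (q(z, Q) = (-3/(3 - 4))/7 = (-3/(-1))/7 = (-3*(-1))/7 = (⅐)*3 = 3/7)
(131/E(2) + q(V(2), -3))*153 = (131/1 + 3/7)*153 = (131*1 + 3/7)*153 = (131 + 3/7)*153 = (920/7)*153 = 140760/7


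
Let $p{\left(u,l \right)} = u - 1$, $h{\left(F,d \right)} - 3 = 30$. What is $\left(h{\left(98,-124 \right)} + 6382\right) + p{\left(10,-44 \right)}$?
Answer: $6424$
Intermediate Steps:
$h{\left(F,d \right)} = 33$ ($h{\left(F,d \right)} = 3 + 30 = 33$)
$p{\left(u,l \right)} = -1 + u$
$\left(h{\left(98,-124 \right)} + 6382\right) + p{\left(10,-44 \right)} = \left(33 + 6382\right) + \left(-1 + 10\right) = 6415 + 9 = 6424$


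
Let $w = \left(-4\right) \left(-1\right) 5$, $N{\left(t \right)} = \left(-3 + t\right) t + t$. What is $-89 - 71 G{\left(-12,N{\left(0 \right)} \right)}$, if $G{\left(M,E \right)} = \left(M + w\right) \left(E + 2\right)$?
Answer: $-1225$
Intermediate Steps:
$N{\left(t \right)} = t + t \left(-3 + t\right)$ ($N{\left(t \right)} = t \left(-3 + t\right) + t = t + t \left(-3 + t\right)$)
$w = 20$ ($w = 4 \cdot 5 = 20$)
$G{\left(M,E \right)} = \left(2 + E\right) \left(20 + M\right)$ ($G{\left(M,E \right)} = \left(M + 20\right) \left(E + 2\right) = \left(20 + M\right) \left(2 + E\right) = \left(2 + E\right) \left(20 + M\right)$)
$-89 - 71 G{\left(-12,N{\left(0 \right)} \right)} = -89 - 71 \left(40 + 2 \left(-12\right) + 20 \cdot 0 \left(-2 + 0\right) + 0 \left(-2 + 0\right) \left(-12\right)\right) = -89 - 71 \left(40 - 24 + 20 \cdot 0 \left(-2\right) + 0 \left(-2\right) \left(-12\right)\right) = -89 - 71 \left(40 - 24 + 20 \cdot 0 + 0 \left(-12\right)\right) = -89 - 71 \left(40 - 24 + 0 + 0\right) = -89 - 1136 = -1225$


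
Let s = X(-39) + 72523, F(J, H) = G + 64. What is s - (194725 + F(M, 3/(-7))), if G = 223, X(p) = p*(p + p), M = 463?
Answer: -119447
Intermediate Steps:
X(p) = 2*p² (X(p) = p*(2*p) = 2*p²)
F(J, H) = 287 (F(J, H) = 223 + 64 = 287)
s = 75565 (s = 2*(-39)² + 72523 = 2*1521 + 72523 = 3042 + 72523 = 75565)
s - (194725 + F(M, 3/(-7))) = 75565 - (194725 + 287) = 75565 - 1*195012 = 75565 - 195012 = -119447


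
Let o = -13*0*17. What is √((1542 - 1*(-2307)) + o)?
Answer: √3849 ≈ 62.040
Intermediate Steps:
o = 0 (o = 0*17 = 0)
√((1542 - 1*(-2307)) + o) = √((1542 - 1*(-2307)) + 0) = √((1542 + 2307) + 0) = √(3849 + 0) = √3849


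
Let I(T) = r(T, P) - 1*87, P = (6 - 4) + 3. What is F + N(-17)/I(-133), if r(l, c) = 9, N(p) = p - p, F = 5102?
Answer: 5102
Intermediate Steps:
N(p) = 0
P = 5 (P = 2 + 3 = 5)
I(T) = -78 (I(T) = 9 - 1*87 = 9 - 87 = -78)
F + N(-17)/I(-133) = 5102 + 0/(-78) = 5102 + 0*(-1/78) = 5102 + 0 = 5102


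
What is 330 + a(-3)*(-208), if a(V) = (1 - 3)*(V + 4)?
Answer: 746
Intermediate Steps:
a(V) = -8 - 2*V (a(V) = -2*(4 + V) = -8 - 2*V)
330 + a(-3)*(-208) = 330 + (-8 - 2*(-3))*(-208) = 330 + (-8 + 6)*(-208) = 330 - 2*(-208) = 330 + 416 = 746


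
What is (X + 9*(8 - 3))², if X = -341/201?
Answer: 75759616/40401 ≈ 1875.2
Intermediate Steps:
X = -341/201 (X = -341*1/201 = -341/201 ≈ -1.6965)
(X + 9*(8 - 3))² = (-341/201 + 9*(8 - 3))² = (-341/201 + 9*5)² = (-341/201 + 45)² = (8704/201)² = 75759616/40401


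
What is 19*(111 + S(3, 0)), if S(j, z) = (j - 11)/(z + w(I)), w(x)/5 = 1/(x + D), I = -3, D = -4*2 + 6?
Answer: 2261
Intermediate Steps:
D = -2 (D = -8 + 6 = -2)
w(x) = 5/(-2 + x) (w(x) = 5/(x - 2) = 5/(-2 + x))
S(j, z) = (-11 + j)/(-1 + z) (S(j, z) = (j - 11)/(z + 5/(-2 - 3)) = (-11 + j)/(z + 5/(-5)) = (-11 + j)/(z + 5*(-1/5)) = (-11 + j)/(z - 1) = (-11 + j)/(-1 + z))
19*(111 + S(3, 0)) = 19*(111 + (-11 + 3)/(-1 + 0)) = 19*(111 - 8/(-1)) = 19*(111 - 1*(-8)) = 19*(111 + 8) = 19*119 = 2261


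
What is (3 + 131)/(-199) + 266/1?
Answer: 52800/199 ≈ 265.33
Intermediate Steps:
(3 + 131)/(-199) + 266/1 = 134*(-1/199) + 266*1 = -134/199 + 266 = 52800/199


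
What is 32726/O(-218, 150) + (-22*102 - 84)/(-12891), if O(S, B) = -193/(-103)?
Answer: 14484382834/829321 ≈ 17465.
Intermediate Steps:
O(S, B) = 193/103 (O(S, B) = -193*(-1/103) = 193/103)
32726/O(-218, 150) + (-22*102 - 84)/(-12891) = 32726/(193/103) + (-22*102 - 84)/(-12891) = 32726*(103/193) + (-2244 - 84)*(-1/12891) = 3370778/193 - 2328*(-1/12891) = 3370778/193 + 776/4297 = 14484382834/829321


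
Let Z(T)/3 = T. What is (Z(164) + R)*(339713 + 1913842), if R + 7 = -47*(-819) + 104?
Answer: 88073436510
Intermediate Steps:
Z(T) = 3*T
R = 38590 (R = -7 + (-47*(-819) + 104) = -7 + (38493 + 104) = -7 + 38597 = 38590)
(Z(164) + R)*(339713 + 1913842) = (3*164 + 38590)*(339713 + 1913842) = (492 + 38590)*2253555 = 39082*2253555 = 88073436510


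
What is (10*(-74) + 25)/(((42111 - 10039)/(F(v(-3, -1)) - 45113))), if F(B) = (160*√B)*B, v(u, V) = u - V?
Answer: 32255795/32072 + 28600*I*√2/4009 ≈ 1005.7 + 10.089*I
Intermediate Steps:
F(B) = 160*B^(3/2)
(10*(-74) + 25)/(((42111 - 10039)/(F(v(-3, -1)) - 45113))) = (10*(-74) + 25)/(((42111 - 10039)/(160*(-3 - 1*(-1))^(3/2) - 45113))) = (-740 + 25)/((32072/(160*(-3 + 1)^(3/2) - 45113))) = -(-32255795/32072 - 28600*I*√2/4009) = -715*(-45113/32072 - 40*I*√2/4009) = 32255795/32072 + 28600*I*√2/4009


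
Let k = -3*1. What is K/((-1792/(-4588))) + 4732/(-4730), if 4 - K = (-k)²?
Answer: -14623243/1059520 ≈ -13.802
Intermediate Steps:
k = -3
K = -5 (K = 4 - (-1*(-3))² = 4 - 1*3² = 4 - 1*9 = 4 - 9 = -5)
K/((-1792/(-4588))) + 4732/(-4730) = -5/((-1792/(-4588))) + 4732/(-4730) = -5/((-1792*(-1/4588))) + 4732*(-1/4730) = -5/448/1147 - 2366/2365 = -5*1147/448 - 2366/2365 = -5735/448 - 2366/2365 = -14623243/1059520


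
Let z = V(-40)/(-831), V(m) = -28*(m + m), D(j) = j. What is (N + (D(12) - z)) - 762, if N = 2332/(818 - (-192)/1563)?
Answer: -131845451344/177103551 ≈ -744.45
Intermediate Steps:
V(m) = -56*m
z = -2240/831 (z = -56*(-40)/(-831) = 2240*(-1/831) = -2240/831 ≈ -2.6955)
N = 607486/213121 (N = 2332/(818 - (-192)/1563) = 2332/(818 - 1*(-64/521)) = 2332/(818 + 64/521) = 2332/(426242/521) = 2332*(521/426242) = 607486/213121 ≈ 2.8504)
(N + (D(12) - z)) - 762 = (607486/213121 + (12 - 1*(-2240/831))) - 762 = (607486/213121 + (12 + 2240/831)) - 762 = (607486/213121 + 12212/831) - 762 = 3107454518/177103551 - 762 = -131845451344/177103551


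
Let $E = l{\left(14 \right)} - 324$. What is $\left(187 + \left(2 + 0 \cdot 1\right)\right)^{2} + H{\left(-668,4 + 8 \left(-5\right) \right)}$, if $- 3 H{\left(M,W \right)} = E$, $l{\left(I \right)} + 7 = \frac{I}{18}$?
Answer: $\frac{967439}{27} \approx 35831.0$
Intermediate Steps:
$l{\left(I \right)} = -7 + \frac{I}{18}$
$E = - \frac{2972}{9}$ ($E = \left(-7 + \frac{1}{18} \cdot 14\right) - 324 = \left(-7 + \frac{7}{9}\right) - 324 = - \frac{56}{9} - 324 = - \frac{2972}{9} \approx -330.22$)
$H{\left(M,W \right)} = \frac{2972}{27}$ ($H{\left(M,W \right)} = \left(- \frac{1}{3}\right) \left(- \frac{2972}{9}\right) = \frac{2972}{27}$)
$\left(187 + \left(2 + 0 \cdot 1\right)\right)^{2} + H{\left(-668,4 + 8 \left(-5\right) \right)} = \left(187 + \left(2 + 0 \cdot 1\right)\right)^{2} + \frac{2972}{27} = \left(187 + \left(2 + 0\right)\right)^{2} + \frac{2972}{27} = \left(187 + 2\right)^{2} + \frac{2972}{27} = 189^{2} + \frac{2972}{27} = 35721 + \frac{2972}{27} = \frac{967439}{27}$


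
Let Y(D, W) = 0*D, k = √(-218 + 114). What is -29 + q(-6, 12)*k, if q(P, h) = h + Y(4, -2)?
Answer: -29 + 24*I*√26 ≈ -29.0 + 122.38*I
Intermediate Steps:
k = 2*I*√26 (k = √(-104) = 2*I*√26 ≈ 10.198*I)
Y(D, W) = 0
q(P, h) = h (q(P, h) = h + 0 = h)
-29 + q(-6, 12)*k = -29 + 12*(2*I*√26) = -29 + 24*I*√26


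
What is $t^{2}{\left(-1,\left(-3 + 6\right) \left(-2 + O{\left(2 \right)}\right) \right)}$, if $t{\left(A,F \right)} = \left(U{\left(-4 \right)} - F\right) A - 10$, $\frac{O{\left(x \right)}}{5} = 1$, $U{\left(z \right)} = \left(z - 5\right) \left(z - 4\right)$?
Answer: $5329$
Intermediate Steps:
$U{\left(z \right)} = \left(-5 + z\right) \left(-4 + z\right)$
$O{\left(x \right)} = 5$ ($O{\left(x \right)} = 5 \cdot 1 = 5$)
$t{\left(A,F \right)} = -10 + A \left(72 - F\right)$ ($t{\left(A,F \right)} = \left(\left(20 + \left(-4\right)^{2} - -36\right) - F\right) A - 10 = \left(\left(20 + 16 + 36\right) - F\right) A - 10 = \left(72 - F\right) A - 10 = A \left(72 - F\right) - 10 = -10 + A \left(72 - F\right)$)
$t^{2}{\left(-1,\left(-3 + 6\right) \left(-2 + O{\left(2 \right)}\right) \right)} = \left(-10 + 72 \left(-1\right) - - \left(-3 + 6\right) \left(-2 + 5\right)\right)^{2} = \left(-10 - 72 - - 3 \cdot 3\right)^{2} = \left(-10 - 72 - \left(-1\right) 9\right)^{2} = \left(-10 - 72 + 9\right)^{2} = \left(-73\right)^{2} = 5329$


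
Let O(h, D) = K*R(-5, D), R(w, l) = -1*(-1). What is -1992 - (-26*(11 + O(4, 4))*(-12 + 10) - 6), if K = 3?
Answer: -2714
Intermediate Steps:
R(w, l) = 1
O(h, D) = 3 (O(h, D) = 3*1 = 3)
-1992 - (-26*(11 + O(4, 4))*(-12 + 10) - 6) = -1992 - (-26*(11 + 3)*(-12 + 10) - 6) = -1992 - (-364*(-2) - 6) = -1992 - (-26*(-28) - 6) = -1992 - (728 - 6) = -1992 - 1*722 = -1992 - 722 = -2714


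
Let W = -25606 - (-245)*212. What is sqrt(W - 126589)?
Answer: I*sqrt(100255) ≈ 316.63*I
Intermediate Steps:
W = 26334 (W = -25606 - 1*(-51940) = -25606 + 51940 = 26334)
sqrt(W - 126589) = sqrt(26334 - 126589) = sqrt(-100255) = I*sqrt(100255)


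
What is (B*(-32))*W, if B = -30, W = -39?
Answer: -37440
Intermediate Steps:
(B*(-32))*W = -30*(-32)*(-39) = 960*(-39) = -37440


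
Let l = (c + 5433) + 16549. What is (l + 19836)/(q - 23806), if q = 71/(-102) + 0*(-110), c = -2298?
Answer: -310080/186791 ≈ -1.6600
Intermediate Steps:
q = -71/102 (q = 71*(-1/102) + 0 = -71/102 + 0 = -71/102 ≈ -0.69608)
l = 19684 (l = (-2298 + 5433) + 16549 = 3135 + 16549 = 19684)
(l + 19836)/(q - 23806) = (19684 + 19836)/(-71/102 - 23806) = 39520/(-2428283/102) = 39520*(-102/2428283) = -310080/186791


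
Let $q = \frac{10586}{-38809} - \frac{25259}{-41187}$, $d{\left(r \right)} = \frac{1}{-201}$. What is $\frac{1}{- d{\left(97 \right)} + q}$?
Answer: $\frac{35698186987}{12332987448} \approx 2.8945$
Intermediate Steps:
$d{\left(r \right)} = - \frac{1}{201}$
$q = \frac{544270949}{1598426283}$ ($q = 10586 \left(- \frac{1}{38809}\right) - - \frac{25259}{41187} = - \frac{10586}{38809} + \frac{25259}{41187} = \frac{544270949}{1598426283} \approx 0.3405$)
$\frac{1}{- d{\left(97 \right)} + q} = \frac{1}{\left(-1\right) \left(- \frac{1}{201}\right) + \frac{544270949}{1598426283}} = \frac{1}{\frac{1}{201} + \frac{544270949}{1598426283}} = \frac{1}{\frac{12332987448}{35698186987}} = \frac{35698186987}{12332987448}$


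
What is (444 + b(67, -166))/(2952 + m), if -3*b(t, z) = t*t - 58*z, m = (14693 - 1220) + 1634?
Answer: -12785/54177 ≈ -0.23599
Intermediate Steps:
m = 15107 (m = 13473 + 1634 = 15107)
b(t, z) = -t**2/3 + 58*z/3 (b(t, z) = -(t*t - 58*z)/3 = -(t**2 - 58*z)/3 = -t**2/3 + 58*z/3)
(444 + b(67, -166))/(2952 + m) = (444 + (-1/3*67**2 + (58/3)*(-166)))/(2952 + 15107) = (444 + (-1/3*4489 - 9628/3))/18059 = (444 + (-4489/3 - 9628/3))*(1/18059) = (444 - 14117/3)*(1/18059) = -12785/3*1/18059 = -12785/54177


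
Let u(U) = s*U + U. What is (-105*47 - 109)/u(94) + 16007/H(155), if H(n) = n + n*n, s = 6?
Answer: -55715657/7955220 ≈ -7.0037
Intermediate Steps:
u(U) = 7*U (u(U) = 6*U + U = 7*U)
H(n) = n + n²
(-105*47 - 109)/u(94) + 16007/H(155) = (-105*47 - 109)/((7*94)) + 16007/((155*(1 + 155))) = (-4935 - 109)/658 + 16007/((155*156)) = -5044*1/658 + 16007/24180 = -2522/329 + 16007*(1/24180) = -2522/329 + 16007/24180 = -55715657/7955220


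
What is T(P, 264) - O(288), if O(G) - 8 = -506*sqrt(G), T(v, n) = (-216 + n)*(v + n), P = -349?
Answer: -4088 + 6072*sqrt(2) ≈ 4499.1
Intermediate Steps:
T(v, n) = (-216 + n)*(n + v)
O(G) = 8 - 506*sqrt(G)
T(P, 264) - O(288) = (264**2 - 216*264 - 216*(-349) + 264*(-349)) - (8 - 6072*sqrt(2)) = (69696 - 57024 + 75384 - 92136) - (8 - 6072*sqrt(2)) = -4080 - (8 - 6072*sqrt(2)) = -4080 + (-8 + 6072*sqrt(2)) = -4088 + 6072*sqrt(2)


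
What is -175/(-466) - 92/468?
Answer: 9757/54522 ≈ 0.17896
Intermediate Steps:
-175/(-466) - 92/468 = -175*(-1/466) - 92*1/468 = 175/466 - 23/117 = 9757/54522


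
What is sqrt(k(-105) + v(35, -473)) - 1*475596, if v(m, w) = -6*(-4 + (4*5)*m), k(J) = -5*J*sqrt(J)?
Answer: -475596 + sqrt(-4176 + 525*I*sqrt(105)) ≈ -4.7556e+5 + 74.116*I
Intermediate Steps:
k(J) = -5*J**(3/2)
v(m, w) = 24 - 120*m (v(m, w) = -6*(-4 + 20*m) = 24 - 120*m)
sqrt(k(-105) + v(35, -473)) - 1*475596 = sqrt(-(-525)*I*sqrt(105) + (24 - 120*35)) - 1*475596 = sqrt(-(-525)*I*sqrt(105) + (24 - 4200)) - 475596 = sqrt(525*I*sqrt(105) - 4176) - 475596 = sqrt(-4176 + 525*I*sqrt(105)) - 475596 = -475596 + sqrt(-4176 + 525*I*sqrt(105))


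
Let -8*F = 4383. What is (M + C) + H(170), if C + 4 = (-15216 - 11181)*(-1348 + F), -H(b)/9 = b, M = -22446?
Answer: 400171459/8 ≈ 5.0021e+7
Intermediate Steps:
H(b) = -9*b
F = -4383/8 (F = -⅛*4383 = -4383/8 ≈ -547.88)
C = 400363267/8 (C = -4 + (-15216 - 11181)*(-1348 - 4383/8) = -4 - 26397*(-15167/8) = -4 + 400363299/8 = 400363267/8 ≈ 5.0045e+7)
(M + C) + H(170) = (-22446 + 400363267/8) - 9*170 = 400183699/8 - 1530 = 400171459/8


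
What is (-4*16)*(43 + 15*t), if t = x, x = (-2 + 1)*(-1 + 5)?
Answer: 1088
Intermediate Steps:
x = -4 (x = -1*4 = -4)
t = -4
(-4*16)*(43 + 15*t) = (-4*16)*(43 + 15*(-4)) = -64*(43 - 60) = -64*(-17) = 1088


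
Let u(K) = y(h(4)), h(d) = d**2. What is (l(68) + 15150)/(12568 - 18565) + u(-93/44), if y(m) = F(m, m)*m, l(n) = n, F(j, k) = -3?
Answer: -303074/5997 ≈ -50.538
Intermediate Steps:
y(m) = -3*m
u(K) = -48 (u(K) = -3*4**2 = -3*16 = -48)
(l(68) + 15150)/(12568 - 18565) + u(-93/44) = (68 + 15150)/(12568 - 18565) - 48 = 15218/(-5997) - 48 = 15218*(-1/5997) - 48 = -15218/5997 - 48 = -303074/5997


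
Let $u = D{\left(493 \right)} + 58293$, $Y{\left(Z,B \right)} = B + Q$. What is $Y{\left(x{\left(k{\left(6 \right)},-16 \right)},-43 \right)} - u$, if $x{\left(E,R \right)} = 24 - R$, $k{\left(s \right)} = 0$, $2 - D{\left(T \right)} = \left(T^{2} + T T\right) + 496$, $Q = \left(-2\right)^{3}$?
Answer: $428248$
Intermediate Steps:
$Q = -8$
$D{\left(T \right)} = -494 - 2 T^{2}$ ($D{\left(T \right)} = 2 - \left(\left(T^{2} + T T\right) + 496\right) = 2 - \left(\left(T^{2} + T^{2}\right) + 496\right) = 2 - \left(2 T^{2} + 496\right) = 2 - \left(496 + 2 T^{2}\right) = -494 - 2 T^{2}$)
$Y{\left(Z,B \right)} = -8 + B$ ($Y{\left(Z,B \right)} = B - 8 = -8 + B$)
$u = -428299$ ($u = \left(-494 - 2 \cdot 493^{2}\right) + 58293 = \left(-494 - 486098\right) + 58293 = -486592 + 58293 = -428299$)
$Y{\left(x{\left(k{\left(6 \right)},-16 \right)},-43 \right)} - u = \left(-8 - 43\right) - -428299 = -51 + 428299 = 428248$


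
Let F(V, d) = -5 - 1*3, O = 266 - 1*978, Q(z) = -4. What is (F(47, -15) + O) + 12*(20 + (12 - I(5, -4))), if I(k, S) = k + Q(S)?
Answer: -348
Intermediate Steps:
I(k, S) = -4 + k (I(k, S) = k - 4 = -4 + k)
O = -712 (O = 266 - 978 = -712)
F(V, d) = -8 (F(V, d) = -5 - 3 = -8)
(F(47, -15) + O) + 12*(20 + (12 - I(5, -4))) = (-8 - 712) + 12*(20 + (12 - (-4 + 5))) = -720 + 12*(20 + (12 - 1*1)) = -720 + 12*(20 + (12 - 1)) = -720 + 12*(20 + 11) = -720 + 12*31 = -720 + 372 = -348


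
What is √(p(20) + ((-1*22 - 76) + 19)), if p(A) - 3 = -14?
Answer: 3*I*√10 ≈ 9.4868*I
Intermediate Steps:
p(A) = -11 (p(A) = 3 - 14 = -11)
√(p(20) + ((-1*22 - 76) + 19)) = √(-11 + ((-1*22 - 76) + 19)) = √(-11 + ((-22 - 76) + 19)) = √(-11 + (-98 + 19)) = √(-11 - 79) = √(-90) = 3*I*√10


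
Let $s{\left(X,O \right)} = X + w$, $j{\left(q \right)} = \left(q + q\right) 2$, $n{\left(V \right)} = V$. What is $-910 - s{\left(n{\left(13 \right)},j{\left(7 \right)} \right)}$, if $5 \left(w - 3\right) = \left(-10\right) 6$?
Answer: $-914$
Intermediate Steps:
$w = -9$ ($w = 3 + \frac{\left(-10\right) 6}{5} = 3 + \frac{1}{5} \left(-60\right) = 3 - 12 = -9$)
$j{\left(q \right)} = 4 q$ ($j{\left(q \right)} = 2 q 2 = 4 q$)
$s{\left(X,O \right)} = -9 + X$ ($s{\left(X,O \right)} = X - 9 = -9 + X$)
$-910 - s{\left(n{\left(13 \right)},j{\left(7 \right)} \right)} = -910 - \left(-9 + 13\right) = -910 - 4 = -914$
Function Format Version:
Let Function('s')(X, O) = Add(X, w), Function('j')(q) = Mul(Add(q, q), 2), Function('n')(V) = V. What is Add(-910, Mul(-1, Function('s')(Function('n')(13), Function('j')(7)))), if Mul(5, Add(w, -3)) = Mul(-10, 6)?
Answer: -914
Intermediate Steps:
w = -9 (w = Add(3, Mul(Rational(1, 5), Mul(-10, 6))) = Add(3, Mul(Rational(1, 5), -60)) = Add(3, -12) = -9)
Function('j')(q) = Mul(4, q) (Function('j')(q) = Mul(Mul(2, q), 2) = Mul(4, q))
Function('s')(X, O) = Add(-9, X) (Function('s')(X, O) = Add(X, -9) = Add(-9, X))
Add(-910, Mul(-1, Function('s')(Function('n')(13), Function('j')(7)))) = Add(-910, Mul(-1, Add(-9, 13))) = Add(-910, Mul(-1, 4)) = Add(-910, -4) = -914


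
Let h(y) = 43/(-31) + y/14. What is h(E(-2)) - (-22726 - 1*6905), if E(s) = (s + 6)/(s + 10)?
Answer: 25718535/868 ≈ 29630.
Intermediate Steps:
E(s) = (6 + s)/(10 + s)
h(y) = -43/31 + y/14 (h(y) = 43*(-1/31) + y*(1/14) = -43/31 + y/14)
h(E(-2)) - (-22726 - 1*6905) = (-43/31 + ((6 - 2)/(10 - 2))/14) - (-22726 - 1*6905) = (-43/31 + (4/8)/14) - (-22726 - 6905) = (-43/31 + ((⅛)*4)/14) - 1*(-29631) = (-43/31 + (1/14)*(½)) + 29631 = (-43/31 + 1/28) + 29631 = -1173/868 + 29631 = 25718535/868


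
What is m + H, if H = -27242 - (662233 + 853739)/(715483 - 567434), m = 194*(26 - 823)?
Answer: -26925707112/148049 ≈ -1.8187e+5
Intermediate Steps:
m = -154618 (m = 194*(-797) = -154618)
H = -4034666830/148049 (H = -27242 - 1515972/148049 = -4034666830/148049 ≈ -27252.)
m + H = -154618 - 4034666830/148049 = -26925707112/148049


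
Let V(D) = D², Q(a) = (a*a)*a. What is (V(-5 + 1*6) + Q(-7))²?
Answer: 116964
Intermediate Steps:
Q(a) = a³ (Q(a) = a²*a = a³)
(V(-5 + 1*6) + Q(-7))² = ((-5 + 1*6)² + (-7)³)² = ((-5 + 6)² - 343)² = (1² - 343)² = (1 - 343)² = (-342)² = 116964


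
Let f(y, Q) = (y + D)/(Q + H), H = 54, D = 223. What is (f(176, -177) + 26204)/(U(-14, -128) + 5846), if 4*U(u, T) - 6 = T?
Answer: 716154/158957 ≈ 4.5053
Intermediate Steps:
U(u, T) = 3/2 + T/4
f(y, Q) = (223 + y)/(54 + Q) (f(y, Q) = (y + 223)/(Q + 54) = (223 + y)/(54 + Q))
(f(176, -177) + 26204)/(U(-14, -128) + 5846) = ((223 + 176)/(54 - 177) + 26204)/((3/2 + (1/4)*(-128)) + 5846) = (399/(-123) + 26204)/((3/2 - 32) + 5846) = (-1/123*399 + 26204)/(-61/2 + 5846) = (-133/41 + 26204)/(11631/2) = (1074231/41)*(2/11631) = 716154/158957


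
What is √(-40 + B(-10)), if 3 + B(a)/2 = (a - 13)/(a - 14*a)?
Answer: I*√195845/65 ≈ 6.8084*I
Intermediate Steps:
B(a) = -6 - 2*(-13 + a)/(13*a) (B(a) = -6 + 2*((a - 13)/(a - 14*a)) = -6 + 2*((-13 + a)/((-13*a))) = -6 + 2*((-13 + a)*(-1/(13*a))) = -6 + 2*(-(-13 + a)/(13*a)) = -6 - 2*(-13 + a)/(13*a))
√(-40 + B(-10)) = √(-40 + (-80/13 + 2/(-10))) = √(-40 + (-80/13 + 2*(-⅒))) = √(-40 + (-80/13 - ⅕)) = √(-40 - 413/65) = √(-3013/65) = I*√195845/65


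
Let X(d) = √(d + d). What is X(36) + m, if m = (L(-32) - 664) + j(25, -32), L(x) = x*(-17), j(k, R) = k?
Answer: -95 + 6*√2 ≈ -86.515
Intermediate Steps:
X(d) = √2*√d (X(d) = √(2*d) = √2*√d)
L(x) = -17*x
m = -95 (m = (-17*(-32) - 664) + 25 = (544 - 664) + 25 = -120 + 25 = -95)
X(36) + m = √2*√36 - 95 = √2*6 - 95 = 6*√2 - 95 = -95 + 6*√2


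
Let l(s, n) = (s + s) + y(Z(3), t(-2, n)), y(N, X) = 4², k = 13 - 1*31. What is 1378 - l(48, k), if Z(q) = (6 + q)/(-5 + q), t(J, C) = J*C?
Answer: 1266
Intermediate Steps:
t(J, C) = C*J
Z(q) = (6 + q)/(-5 + q)
k = -18 (k = 13 - 31 = -18)
y(N, X) = 16
l(s, n) = 16 + 2*s (l(s, n) = (s + s) + 16 = 2*s + 16 = 16 + 2*s)
1378 - l(48, k) = 1378 - (16 + 2*48) = 1378 - (16 + 96) = 1378 - 1*112 = 1378 - 112 = 1266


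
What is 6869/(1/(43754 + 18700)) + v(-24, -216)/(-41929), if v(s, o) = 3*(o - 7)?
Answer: 17987395339323/41929 ≈ 4.2900e+8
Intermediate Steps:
v(s, o) = -21 + 3*o (v(s, o) = 3*(-7 + o) = -21 + 3*o)
6869/(1/(43754 + 18700)) + v(-24, -216)/(-41929) = 6869/(1/(43754 + 18700)) + (-21 + 3*(-216))/(-41929) = 6869/(1/62454) + (-21 - 648)*(-1/41929) = 6869/(1/62454) - 669*(-1/41929) = 6869*62454 + 669/41929 = 428996526 + 669/41929 = 17987395339323/41929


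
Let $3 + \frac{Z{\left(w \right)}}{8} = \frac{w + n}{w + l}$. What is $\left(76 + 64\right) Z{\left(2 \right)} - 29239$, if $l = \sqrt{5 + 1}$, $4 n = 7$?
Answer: $-36799 + 2100 \sqrt{6} \approx -31655.0$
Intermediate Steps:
$n = \frac{7}{4}$ ($n = \frac{1}{4} \cdot 7 = \frac{7}{4} \approx 1.75$)
$l = \sqrt{6} \approx 2.4495$
$Z{\left(w \right)} = -24 + \frac{8 \left(\frac{7}{4} + w\right)}{w + \sqrt{6}}$ ($Z{\left(w \right)} = -24 + 8 \frac{w + \frac{7}{4}}{w + \sqrt{6}} = -24 + 8 \frac{\frac{7}{4} + w}{w + \sqrt{6}} = -24 + \frac{8 \left(\frac{7}{4} + w\right)}{w + \sqrt{6}}$)
$\left(76 + 64\right) Z{\left(2 \right)} - 29239 = \left(76 + 64\right) \frac{2 \left(7 - 12 \sqrt{6} - 16\right)}{2 + \sqrt{6}} - 29239 = 140 \frac{2 \left(7 - 12 \sqrt{6} - 16\right)}{2 + \sqrt{6}} - 29239 = 140 \frac{2 \left(-9 - 12 \sqrt{6}\right)}{2 + \sqrt{6}} - 29239 = \frac{280 \left(-9 - 12 \sqrt{6}\right)}{2 + \sqrt{6}} - 29239 = -29239 + \frac{280 \left(-9 - 12 \sqrt{6}\right)}{2 + \sqrt{6}}$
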